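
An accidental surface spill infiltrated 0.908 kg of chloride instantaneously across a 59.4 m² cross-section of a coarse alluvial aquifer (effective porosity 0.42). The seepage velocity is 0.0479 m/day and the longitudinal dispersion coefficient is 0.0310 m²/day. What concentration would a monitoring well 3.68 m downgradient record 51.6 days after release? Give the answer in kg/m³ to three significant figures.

For an instantaneous plane source, C(x,t) = M/(n_e·A·√(4πDt)) · exp(−(x−vt)²/(4Dt)), with n_e·A the pore (flow) area.
Plume center vt = 0.0479 × 51.6 = 2.47164 m, so the well at 3.68 m is 1.20836 m downgradient of the peak.
√(4πDt) = 4.483 m, giving peak height M/(n_e·A·√(4πDt)) = 0.908/(0.42 × 59.4 × 4.483) = 0.008119 kg/m³.
(x−vt)²/(4Dt) = (1.20836)²/(4 × 0.0310 × 51.6) = 0.2282; exp(−0.2282) = 0.7960.
C = 0.008119 × 0.7960 = 0.00646 kg/m³.

0.00646 kg/m³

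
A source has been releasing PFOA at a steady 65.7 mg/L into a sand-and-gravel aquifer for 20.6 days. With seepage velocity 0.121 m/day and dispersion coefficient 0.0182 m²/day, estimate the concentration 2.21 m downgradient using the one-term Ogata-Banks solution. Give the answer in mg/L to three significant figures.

For a continuous step input, C/C₀ ≈ ½·erfc((x−vt)/(2√(Dt))).
vt = 0.121 × 20.6 = 2.4926 m and 2√(Dt) = 2√(0.0182 × 20.6) = 1.225 m.
Argument (x−vt)/(2√(Dt)) = (2.21 − 2.4926)/1.225 = -0.2307; ½·erfc(-0.2307) = 0.6279.
C = 65.7 × 0.6279 = 41.3 mg/L.

41.3 mg/L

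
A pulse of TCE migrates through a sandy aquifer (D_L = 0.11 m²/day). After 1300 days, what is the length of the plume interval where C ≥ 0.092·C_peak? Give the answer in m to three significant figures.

The plume is Gaussian with σ = √(2Dt) = √(2 × 0.11 × 1300) = 16.91 m.
C/C_peak = exp(−Δx²/(2σ²)) = 0.092 ⇒ Δx = σ·√(−2 ln 0.092) = 16.91 × 2.184 = 36.93 m.
Width = 2Δx = 73.9 m.

73.9 m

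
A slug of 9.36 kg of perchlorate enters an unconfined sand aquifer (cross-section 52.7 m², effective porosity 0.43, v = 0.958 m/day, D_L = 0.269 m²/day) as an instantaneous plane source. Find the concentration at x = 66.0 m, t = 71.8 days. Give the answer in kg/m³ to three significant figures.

For an instantaneous plane source, C(x,t) = M/(n_e·A·√(4πDt)) · exp(−(x−vt)²/(4Dt)), with n_e·A the pore (flow) area.
Plume center vt = 0.958 × 71.8 = 68.7844 m, so the well at 66.0 m is 2.7844 m upgradient of the peak.
√(4πDt) = 15.58 m, giving peak height M/(n_e·A·√(4πDt)) = 9.36/(0.43 × 52.7 × 15.58) = 0.02651 kg/m³.
(x−vt)²/(4Dt) = (-2.7844)²/(4 × 0.269 × 71.8) = 0.1004; exp(−0.1004) = 0.9045.
C = 0.02651 × 0.9045 = 0.0240 kg/m³.

0.0240 kg/m³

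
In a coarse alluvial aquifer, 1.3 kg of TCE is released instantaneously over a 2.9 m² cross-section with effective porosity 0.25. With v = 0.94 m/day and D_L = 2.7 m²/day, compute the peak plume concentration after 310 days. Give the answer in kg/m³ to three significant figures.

The peak of an instantaneous 1D plume sits at x = vt; there the Gaussian factor is 1 and C_max = M/(n_e·A·√(4πDt)), where n_e·A is the pore area the mass is dissolved in.
√(4πDt) = √(4π × 2.7 × 310) = 102.6 m, so C_max = 1.3/(0.25 × 2.9 × 102.6) = 0.0175 kg/m³.

0.0175 kg/m³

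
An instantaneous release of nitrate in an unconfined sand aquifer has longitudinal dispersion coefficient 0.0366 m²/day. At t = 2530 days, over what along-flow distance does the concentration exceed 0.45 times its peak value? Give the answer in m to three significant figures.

34.4 m

The plume is Gaussian with σ = √(2Dt) = √(2 × 0.0366 × 2530) = 13.61 m.
C/C_peak = exp(−Δx²/(2σ²)) = 0.45 ⇒ Δx = σ·√(−2 ln 0.45) = 13.61 × 1.264 = 17.20 m.
Width = 2Δx = 34.4 m.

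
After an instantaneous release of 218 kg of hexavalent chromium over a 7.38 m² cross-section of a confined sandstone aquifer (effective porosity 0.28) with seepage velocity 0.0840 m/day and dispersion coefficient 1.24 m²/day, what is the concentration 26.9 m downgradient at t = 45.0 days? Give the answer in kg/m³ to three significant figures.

0.363 kg/m³

For an instantaneous plane source, C(x,t) = M/(n_e·A·√(4πDt)) · exp(−(x−vt)²/(4Dt)), with n_e·A the pore (flow) area.
Plume center vt = 0.0840 × 45.0 = 3.78 m, so the well at 26.9 m is 23.12 m downgradient of the peak.
√(4πDt) = 26.48 m, giving peak height M/(n_e·A·√(4πDt)) = 218/(0.28 × 7.38 × 26.48) = 3.984 kg/m³.
(x−vt)²/(4Dt) = (23.12)²/(4 × 1.24 × 45.0) = 2.395; exp(−2.395) = 0.09117.
C = 3.984 × 0.09117 = 0.363 kg/m³.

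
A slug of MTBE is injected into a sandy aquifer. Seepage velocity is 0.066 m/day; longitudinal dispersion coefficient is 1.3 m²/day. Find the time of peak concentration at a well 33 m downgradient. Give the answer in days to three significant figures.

For the 1D instantaneous-source solution, setting ∂C/∂t = 0 at fixed x gives v²t² + 2Dt − x² = 0, so t = (√(D² + v²x²) − D)/v².
√(D² + v²x²) = √(1.3² + 0.066² × 33²) = 2.536; v² = 0.004356.
t = (2.536 − 1.3)/0.004356 = 284 days (vs. the pure-advection estimate x/v = 500 d).

284 days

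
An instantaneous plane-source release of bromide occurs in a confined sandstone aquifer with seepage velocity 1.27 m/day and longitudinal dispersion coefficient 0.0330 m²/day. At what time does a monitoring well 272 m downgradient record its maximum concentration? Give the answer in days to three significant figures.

For the 1D instantaneous-source solution, setting ∂C/∂t = 0 at fixed x gives v²t² + 2Dt − x² = 0, so t = (√(D² + v²x²) − D)/v².
√(D² + v²x²) = √(0.0330² + 1.27² × 272²) = 345.4; v² = 1.6129.
t = (345.4 − 0.0330)/1.6129 = 214 days (vs. the pure-advection estimate x/v = 214 d).

214 days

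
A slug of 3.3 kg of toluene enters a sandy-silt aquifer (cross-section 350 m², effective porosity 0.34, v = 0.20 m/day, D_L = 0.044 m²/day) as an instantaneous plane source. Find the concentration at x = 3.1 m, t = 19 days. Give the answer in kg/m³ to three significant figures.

0.00739 kg/m³

For an instantaneous plane source, C(x,t) = M/(n_e·A·√(4πDt)) · exp(−(x−vt)²/(4Dt)), with n_e·A the pore (flow) area.
Plume center vt = 0.20 × 19 = 3.8 m, so the well at 3.1 m is 0.7 m upgradient of the peak.
√(4πDt) = 3.241 m, giving peak height M/(n_e·A·√(4πDt)) = 3.3/(0.34 × 350 × 3.241) = 0.008556 kg/m³.
(x−vt)²/(4Dt) = (-0.7)²/(4 × 0.044 × 19) = 0.1465; exp(−0.1465) = 0.8637.
C = 0.008556 × 0.8637 = 0.00739 kg/m³.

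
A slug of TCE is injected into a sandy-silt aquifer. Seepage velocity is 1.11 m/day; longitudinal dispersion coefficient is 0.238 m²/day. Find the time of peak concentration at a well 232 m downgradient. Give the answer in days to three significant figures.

For the 1D instantaneous-source solution, setting ∂C/∂t = 0 at fixed x gives v²t² + 2Dt − x² = 0, so t = (√(D² + v²x²) − D)/v².
√(D² + v²x²) = √(0.238² + 1.11² × 232²) = 257.5; v² = 1.2321.
t = (257.5 − 0.238)/1.2321 = 209 days (vs. the pure-advection estimate x/v = 209 d).

209 days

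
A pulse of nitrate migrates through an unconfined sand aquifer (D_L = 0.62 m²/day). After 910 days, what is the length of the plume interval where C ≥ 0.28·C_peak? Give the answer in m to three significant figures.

107 m

The plume is Gaussian with σ = √(2Dt) = √(2 × 0.62 × 910) = 33.59 m.
C/C_peak = exp(−Δx²/(2σ²)) = 0.28 ⇒ Δx = σ·√(−2 ln 0.28) = 33.59 × 1.596 = 53.61 m.
Width = 2Δx = 107 m.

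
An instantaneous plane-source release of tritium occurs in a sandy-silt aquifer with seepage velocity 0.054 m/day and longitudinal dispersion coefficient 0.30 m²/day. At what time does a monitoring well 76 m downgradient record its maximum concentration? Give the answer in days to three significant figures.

For the 1D instantaneous-source solution, setting ∂C/∂t = 0 at fixed x gives v²t² + 2Dt − x² = 0, so t = (√(D² + v²x²) − D)/v².
√(D² + v²x²) = √(0.30² + 0.054² × 76²) = 4.115; v² = 0.002916.
t = (4.115 − 0.30)/0.002916 = 1310 days (vs. the pure-advection estimate x/v = 1410 d).

1310 days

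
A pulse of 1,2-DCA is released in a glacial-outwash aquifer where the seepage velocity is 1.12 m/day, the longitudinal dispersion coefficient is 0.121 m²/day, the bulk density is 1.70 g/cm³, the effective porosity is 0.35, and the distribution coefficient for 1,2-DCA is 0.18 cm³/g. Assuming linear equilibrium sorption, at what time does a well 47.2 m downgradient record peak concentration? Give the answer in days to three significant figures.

78.8 days

Retardation factor R = 1 + ρ_b·K_d/n = 1 + 1.70 × 0.18/0.35 = 1.874.
Sorption retards both mechanisms: v_R = v/R = 0.5977 m/day, D_R = D/R = 0.06457 m²/day.
Peak time from v_R²t² + 2D_R t − x² = 0: t = (√(D_R² + v_R²x²) − D_R)/v_R².
√(D_R² + v_R²x²) = √(0.06457² + 0.5977² × 47.2²) = 28.21; v_R² = 0.3572.
t = (28.21 − 0.06457)/0.3572 = 78.8 days.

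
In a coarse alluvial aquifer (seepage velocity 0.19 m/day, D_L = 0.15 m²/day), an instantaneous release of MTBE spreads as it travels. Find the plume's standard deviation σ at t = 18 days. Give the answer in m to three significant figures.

2.32 m

Dispersive spreading gives a Gaussian with σ² = 2Dt; advection only shifts the center.
σ = √(2 × 0.15 × 18) = 2.32 m.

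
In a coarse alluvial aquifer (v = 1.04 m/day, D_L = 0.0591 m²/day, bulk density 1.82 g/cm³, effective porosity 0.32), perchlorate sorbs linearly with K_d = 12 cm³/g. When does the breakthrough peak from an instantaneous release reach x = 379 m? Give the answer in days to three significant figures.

25200 days

Retardation factor R = 1 + ρ_b·K_d/n = 1 + 1.82 × 12/0.32 = 69.25.
Sorption retards both mechanisms: v_R = v/R = 0.01502 m/day, D_R = D/R = 0.0008534 m²/day.
Peak time from v_R²t² + 2D_R t − x² = 0: t = (√(D_R² + v_R²x²) − D_R)/v_R².
√(D_R² + v_R²x²) = √(0.0008534² + 0.01502² × 379²) = 5.693; v_R² = 0.0002256.
t = (5.693 − 0.0008534)/0.0002256 = 25200 days.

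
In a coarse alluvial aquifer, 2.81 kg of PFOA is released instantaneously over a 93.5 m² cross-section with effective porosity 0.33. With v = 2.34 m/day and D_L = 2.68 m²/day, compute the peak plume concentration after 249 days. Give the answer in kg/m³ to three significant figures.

0.000995 kg/m³

The peak of an instantaneous 1D plume sits at x = vt; there the Gaussian factor is 1 and C_max = M/(n_e·A·√(4πDt)), where n_e·A is the pore area the mass is dissolved in.
√(4πDt) = √(4π × 2.68 × 249) = 91.57 m, so C_max = 2.81/(0.33 × 93.5 × 91.57) = 0.000995 kg/m³.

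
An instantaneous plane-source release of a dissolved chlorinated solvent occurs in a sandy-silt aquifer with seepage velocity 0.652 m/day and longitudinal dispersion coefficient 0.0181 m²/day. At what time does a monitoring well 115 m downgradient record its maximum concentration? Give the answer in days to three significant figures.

For the 1D instantaneous-source solution, setting ∂C/∂t = 0 at fixed x gives v²t² + 2Dt − x² = 0, so t = (√(D² + v²x²) − D)/v².
√(D² + v²x²) = √(0.0181² + 0.652² × 115²) = 74.98; v² = 0.425104.
t = (74.98 − 0.0181)/0.425104 = 176 days (vs. the pure-advection estimate x/v = 176 d).

176 days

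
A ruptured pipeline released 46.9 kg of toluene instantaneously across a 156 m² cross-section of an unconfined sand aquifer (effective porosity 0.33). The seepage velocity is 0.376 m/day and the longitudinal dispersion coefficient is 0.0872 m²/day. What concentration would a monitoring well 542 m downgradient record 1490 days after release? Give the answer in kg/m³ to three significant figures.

0.0119 kg/m³

For an instantaneous plane source, C(x,t) = M/(n_e·A·√(4πDt)) · exp(−(x−vt)²/(4Dt)), with n_e·A the pore (flow) area.
Plume center vt = 0.376 × 1490 = 560.24 m, so the well at 542 m is 18.24 m upgradient of the peak.
√(4πDt) = 40.41 m, giving peak height M/(n_e·A·√(4πDt)) = 46.9/(0.33 × 156 × 40.41) = 0.02254 kg/m³.
(x−vt)²/(4Dt) = (-18.24)²/(4 × 0.0872 × 1490) = 0.6402; exp(−0.6402) = 0.5272.
C = 0.02254 × 0.5272 = 0.0119 kg/m³.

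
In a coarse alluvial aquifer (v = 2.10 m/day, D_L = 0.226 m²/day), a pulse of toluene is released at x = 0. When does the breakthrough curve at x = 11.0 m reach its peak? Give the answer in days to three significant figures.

5.19 days

For the 1D instantaneous-source solution, setting ∂C/∂t = 0 at fixed x gives v²t² + 2Dt − x² = 0, so t = (√(D² + v²x²) − D)/v².
√(D² + v²x²) = √(0.226² + 2.10² × 11.0²) = 23.10; v² = 4.41.
t = (23.10 − 0.226)/4.41 = 5.19 days (vs. the pure-advection estimate x/v = 5.24 d).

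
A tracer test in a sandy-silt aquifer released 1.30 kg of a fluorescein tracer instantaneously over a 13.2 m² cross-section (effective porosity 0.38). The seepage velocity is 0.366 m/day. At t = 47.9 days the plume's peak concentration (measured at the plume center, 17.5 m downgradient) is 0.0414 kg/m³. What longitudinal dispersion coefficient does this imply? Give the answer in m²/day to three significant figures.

At the plume center C_max = M/(n_e·A·√(4πDt)), so D = M²/(4πt·(n_e·A·C_max)²).
n_e·A·C_max = 0.38 × 13.2 × 0.0414 = 0.2077 kg/m.
D = 1.30²/(4π × 47.9 × 0.2077²) = 0.0651 m²/day.

0.0651 m²/day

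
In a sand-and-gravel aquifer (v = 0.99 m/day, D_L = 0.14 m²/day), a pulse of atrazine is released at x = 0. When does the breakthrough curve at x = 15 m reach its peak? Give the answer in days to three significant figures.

For the 1D instantaneous-source solution, setting ∂C/∂t = 0 at fixed x gives v²t² + 2Dt − x² = 0, so t = (√(D² + v²x²) − D)/v².
√(D² + v²x²) = √(0.14² + 0.99² × 15²) = 14.85; v² = 0.9801.
t = (14.85 − 0.14)/0.9801 = 15.0 days (vs. the pure-advection estimate x/v = 15.2 d).

15.0 days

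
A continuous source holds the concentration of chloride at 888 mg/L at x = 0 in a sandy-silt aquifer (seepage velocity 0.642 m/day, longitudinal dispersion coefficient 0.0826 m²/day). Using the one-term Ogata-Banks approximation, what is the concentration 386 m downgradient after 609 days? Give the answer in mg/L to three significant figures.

613 mg/L

For a continuous step input, C/C₀ ≈ ½·erfc((x−vt)/(2√(Dt))).
vt = 0.642 × 609 = 390.978 m and 2√(Dt) = 2√(0.0826 × 609) = 14.18 m.
Argument (x−vt)/(2√(Dt)) = (386 − 390.978)/14.18 = -0.3511; ½·erfc(-0.3511) = 0.6902.
C = 888 × 0.6902 = 613 mg/L.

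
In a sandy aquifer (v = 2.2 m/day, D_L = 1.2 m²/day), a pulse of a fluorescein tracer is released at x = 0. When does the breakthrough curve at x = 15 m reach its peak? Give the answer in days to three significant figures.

6.57 days

For the 1D instantaneous-source solution, setting ∂C/∂t = 0 at fixed x gives v²t² + 2Dt − x² = 0, so t = (√(D² + v²x²) − D)/v².
√(D² + v²x²) = √(1.2² + 2.2² × 15²) = 33.02; v² = 4.84.
t = (33.02 − 1.2)/4.84 = 6.57 days (vs. the pure-advection estimate x/v = 6.82 d).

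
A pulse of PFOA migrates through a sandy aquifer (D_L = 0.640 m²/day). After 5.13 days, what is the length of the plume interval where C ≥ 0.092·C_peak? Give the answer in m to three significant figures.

11.2 m

The plume is Gaussian with σ = √(2Dt) = √(2 × 0.640 × 5.13) = 2.562 m.
C/C_peak = exp(−Δx²/(2σ²)) = 0.092 ⇒ Δx = σ·√(−2 ln 0.092) = 2.562 × 2.184 = 5.595 m.
Width = 2Δx = 11.2 m.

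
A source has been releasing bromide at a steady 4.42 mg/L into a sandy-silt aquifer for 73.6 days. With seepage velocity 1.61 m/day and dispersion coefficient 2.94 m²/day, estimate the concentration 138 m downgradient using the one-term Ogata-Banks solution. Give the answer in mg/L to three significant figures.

0.770 mg/L

For a continuous step input, C/C₀ ≈ ½·erfc((x−vt)/(2√(Dt))).
vt = 1.61 × 73.6 = 118.496 m and 2√(Dt) = 2√(2.94 × 73.6) = 29.42 m.
Argument (x−vt)/(2√(Dt)) = (138 − 118.496)/29.42 = 0.6630; ½·erfc(0.6630) = 0.1742.
C = 4.42 × 0.1742 = 0.770 mg/L.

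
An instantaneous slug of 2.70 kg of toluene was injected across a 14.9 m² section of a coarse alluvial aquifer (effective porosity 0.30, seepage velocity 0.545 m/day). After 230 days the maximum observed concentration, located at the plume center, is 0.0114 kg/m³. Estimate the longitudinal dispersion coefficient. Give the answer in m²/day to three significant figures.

At the plume center C_max = M/(n_e·A·√(4πDt)), so D = M²/(4πt·(n_e·A·C_max)²).
n_e·A·C_max = 0.30 × 14.9 × 0.0114 = 0.05096 kg/m.
D = 2.70²/(4π × 230 × 0.05096²) = 0.971 m²/day.

0.971 m²/day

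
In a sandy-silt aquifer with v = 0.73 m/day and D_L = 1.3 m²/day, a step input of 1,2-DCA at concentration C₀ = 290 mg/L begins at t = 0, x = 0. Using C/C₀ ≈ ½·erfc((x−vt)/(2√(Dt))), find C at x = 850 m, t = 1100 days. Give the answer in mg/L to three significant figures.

55.0 mg/L

For a continuous step input, C/C₀ ≈ ½·erfc((x−vt)/(2√(Dt))).
vt = 0.73 × 1100 = 803 m and 2√(Dt) = 2√(1.3 × 1100) = 75.63 m.
Argument (x−vt)/(2√(Dt)) = (850 − 803)/75.63 = 0.6214; ½·erfc(0.6214) = 0.1898.
C = 290 × 0.1898 = 55.0 mg/L.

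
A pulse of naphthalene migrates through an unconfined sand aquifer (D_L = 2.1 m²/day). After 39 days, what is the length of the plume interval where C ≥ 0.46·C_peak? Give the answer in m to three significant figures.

31.9 m

The plume is Gaussian with σ = √(2Dt) = √(2 × 2.1 × 39) = 12.80 m.
C/C_peak = exp(−Δx²/(2σ²)) = 0.46 ⇒ Δx = σ·√(−2 ln 0.46) = 12.80 × 1.246 = 15.95 m.
Width = 2Δx = 31.9 m.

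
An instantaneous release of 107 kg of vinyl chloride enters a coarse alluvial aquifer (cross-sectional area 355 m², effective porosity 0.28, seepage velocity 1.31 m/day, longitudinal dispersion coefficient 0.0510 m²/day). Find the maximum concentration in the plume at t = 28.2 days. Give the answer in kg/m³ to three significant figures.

0.253 kg/m³

The peak of an instantaneous 1D plume sits at x = vt; there the Gaussian factor is 1 and C_max = M/(n_e·A·√(4πDt)), where n_e·A is the pore area the mass is dissolved in.
√(4πDt) = √(4π × 0.0510 × 28.2) = 4.251 m, so C_max = 107/(0.28 × 355 × 4.251) = 0.253 kg/m³.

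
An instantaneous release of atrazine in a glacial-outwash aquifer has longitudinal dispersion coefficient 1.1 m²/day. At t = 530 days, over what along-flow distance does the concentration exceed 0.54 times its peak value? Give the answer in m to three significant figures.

75.8 m

The plume is Gaussian with σ = √(2Dt) = √(2 × 1.1 × 530) = 34.15 m.
C/C_peak = exp(−Δx²/(2σ²)) = 0.54 ⇒ Δx = σ·√(−2 ln 0.54) = 34.15 × 1.110 = 37.91 m.
Width = 2Δx = 75.8 m.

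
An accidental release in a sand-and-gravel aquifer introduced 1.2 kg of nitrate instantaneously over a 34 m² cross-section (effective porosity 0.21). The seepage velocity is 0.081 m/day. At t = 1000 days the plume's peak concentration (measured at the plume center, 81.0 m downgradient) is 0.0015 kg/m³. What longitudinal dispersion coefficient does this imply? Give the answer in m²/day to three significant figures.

At the plume center C_max = M/(n_e·A·√(4πDt)), so D = M²/(4πt·(n_e·A·C_max)²).
n_e·A·C_max = 0.21 × 34 × 0.0015 = 0.01071 kg/m.
D = 1.2²/(4π × 1000 × 0.01071²) = 0.999 m²/day.

0.999 m²/day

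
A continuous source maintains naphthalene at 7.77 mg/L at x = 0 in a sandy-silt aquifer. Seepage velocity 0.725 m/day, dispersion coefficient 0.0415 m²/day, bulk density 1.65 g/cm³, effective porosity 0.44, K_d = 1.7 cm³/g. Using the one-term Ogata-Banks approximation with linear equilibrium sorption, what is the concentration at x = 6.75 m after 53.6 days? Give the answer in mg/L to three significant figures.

0.220 mg/L

Retardation factor R = 1 + ρ_b·K_d/n = 1 + 1.65 × 1.7/0.44 = 7.375.
Sorption retards both mechanisms: v_R = v/R = 0.09831 m/day, D_R = D/R = 0.005627 m²/day.
v_R·t = 0.09831 × 53.6 = 5.269416 m; 2√(D_R t) = 1.098 m; argument = (6.75 − 5.269416)/1.098 = 1.348.
C = C₀ × ½·erfc(1.348) = 7.77 × 0.02830 = 0.220 mg/L.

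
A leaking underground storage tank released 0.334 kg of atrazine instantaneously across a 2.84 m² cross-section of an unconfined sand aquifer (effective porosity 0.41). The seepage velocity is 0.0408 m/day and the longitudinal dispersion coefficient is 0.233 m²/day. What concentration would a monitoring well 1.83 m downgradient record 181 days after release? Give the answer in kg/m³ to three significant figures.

0.0104 kg/m³

For an instantaneous plane source, C(x,t) = M/(n_e·A·√(4πDt)) · exp(−(x−vt)²/(4Dt)), with n_e·A the pore (flow) area.
Plume center vt = 0.0408 × 181 = 7.3848 m, so the well at 1.83 m is 5.5548 m upgradient of the peak.
√(4πDt) = 23.02 m, giving peak height M/(n_e·A·√(4πDt)) = 0.334/(0.41 × 2.84 × 23.02) = 0.01246 kg/m³.
(x−vt)²/(4Dt) = (-5.5548)²/(4 × 0.233 × 181) = 0.1829; exp(−0.1829) = 0.8329.
C = 0.01246 × 0.8329 = 0.0104 kg/m³.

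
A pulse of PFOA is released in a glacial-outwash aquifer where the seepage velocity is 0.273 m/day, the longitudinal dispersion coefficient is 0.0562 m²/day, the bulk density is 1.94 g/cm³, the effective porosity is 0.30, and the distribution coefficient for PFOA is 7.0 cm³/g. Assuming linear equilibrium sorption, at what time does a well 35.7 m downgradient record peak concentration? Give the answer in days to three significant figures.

6020 days

Retardation factor R = 1 + ρ_b·K_d/n = 1 + 1.94 × 7.0/0.30 = 46.27.
Sorption retards both mechanisms: v_R = v/R = 0.005900 m/day, D_R = D/R = 0.001215 m²/day.
Peak time from v_R²t² + 2D_R t − x² = 0: t = (√(D_R² + v_R²x²) − D_R)/v_R².
√(D_R² + v_R²x²) = √(0.001215² + 0.005900² × 35.7²) = 0.2106; v_R² = 3.481e-05.
t = (0.2106 − 0.001215)/3.481e-05 = 6020 days.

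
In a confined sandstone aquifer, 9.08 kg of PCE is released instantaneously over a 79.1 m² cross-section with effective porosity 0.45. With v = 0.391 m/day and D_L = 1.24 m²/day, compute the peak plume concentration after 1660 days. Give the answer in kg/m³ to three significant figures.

The peak of an instantaneous 1D plume sits at x = vt; there the Gaussian factor is 1 and C_max = M/(n_e·A·√(4πDt)), where n_e·A is the pore area the mass is dissolved in.
√(4πDt) = √(4π × 1.24 × 1660) = 160.8 m, so C_max = 9.08/(0.45 × 79.1 × 160.8) = 0.00159 kg/m³.

0.00159 kg/m³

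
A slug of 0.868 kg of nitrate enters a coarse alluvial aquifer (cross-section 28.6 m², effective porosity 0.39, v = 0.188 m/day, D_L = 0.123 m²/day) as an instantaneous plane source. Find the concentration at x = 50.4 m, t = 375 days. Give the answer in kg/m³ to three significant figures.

0.000362 kg/m³

For an instantaneous plane source, C(x,t) = M/(n_e·A·√(4πDt)) · exp(−(x−vt)²/(4Dt)), with n_e·A the pore (flow) area.
Plume center vt = 0.188 × 375 = 70.5 m, so the well at 50.4 m is 20.1 m upgradient of the peak.
√(4πDt) = 24.08 m, giving peak height M/(n_e·A·√(4πDt)) = 0.868/(0.39 × 28.6 × 24.08) = 0.003232 kg/m³.
(x−vt)²/(4Dt) = (-20.1)²/(4 × 0.123 × 375) = 2.190; exp(−2.190) = 0.1119.
C = 0.003232 × 0.1119 = 0.000362 kg/m³.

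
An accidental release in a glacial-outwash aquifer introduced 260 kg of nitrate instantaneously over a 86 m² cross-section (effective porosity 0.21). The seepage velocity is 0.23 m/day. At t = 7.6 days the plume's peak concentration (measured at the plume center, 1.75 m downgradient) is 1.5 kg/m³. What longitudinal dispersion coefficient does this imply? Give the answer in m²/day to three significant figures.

0.965 m²/day

At the plume center C_max = M/(n_e·A·√(4πDt)), so D = M²/(4πt·(n_e·A·C_max)²).
n_e·A·C_max = 0.21 × 86 × 1.5 = 27.09 kg/m.
D = 260²/(4π × 7.6 × 27.09²) = 0.965 m²/day.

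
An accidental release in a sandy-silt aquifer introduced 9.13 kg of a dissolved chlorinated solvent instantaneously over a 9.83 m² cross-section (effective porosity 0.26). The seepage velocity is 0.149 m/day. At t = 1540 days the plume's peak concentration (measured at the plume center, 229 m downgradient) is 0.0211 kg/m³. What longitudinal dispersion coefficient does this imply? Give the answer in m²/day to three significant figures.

1.48 m²/day

At the plume center C_max = M/(n_e·A·√(4πDt)), so D = M²/(4πt·(n_e·A·C_max)²).
n_e·A·C_max = 0.26 × 9.83 × 0.0211 = 0.05393 kg/m.
D = 9.13²/(4π × 1540 × 0.05393²) = 1.48 m²/day.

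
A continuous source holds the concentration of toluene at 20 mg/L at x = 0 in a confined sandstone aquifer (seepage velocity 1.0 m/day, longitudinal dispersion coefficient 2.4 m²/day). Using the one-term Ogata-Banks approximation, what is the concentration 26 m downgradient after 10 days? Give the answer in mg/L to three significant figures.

0.209 mg/L

For a continuous step input, C/C₀ ≈ ½·erfc((x−vt)/(2√(Dt))).
vt = 1.0 × 10 = 10 m and 2√(Dt) = 2√(2.4 × 10) = 9.798 m.
Argument (x−vt)/(2√(Dt)) = (26 − 10)/9.798 = 1.633; ½·erfc(1.633) = 0.01046.
C = 20 × 0.01046 = 0.209 mg/L.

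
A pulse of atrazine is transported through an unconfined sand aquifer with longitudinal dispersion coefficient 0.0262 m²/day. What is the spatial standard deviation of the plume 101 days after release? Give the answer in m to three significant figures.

2.30 m

Dispersive spreading gives a Gaussian with σ² = 2Dt; advection only shifts the center.
σ = √(2 × 0.0262 × 101) = 2.30 m.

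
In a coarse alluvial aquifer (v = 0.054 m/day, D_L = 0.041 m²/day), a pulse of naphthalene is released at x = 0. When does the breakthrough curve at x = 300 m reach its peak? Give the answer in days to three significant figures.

For the 1D instantaneous-source solution, setting ∂C/∂t = 0 at fixed x gives v²t² + 2Dt − x² = 0, so t = (√(D² + v²x²) − D)/v².
√(D² + v²x²) = √(0.041² + 0.054² × 300²) = 16.20; v² = 0.002916.
t = (16.20 − 0.041)/0.002916 = 5540 days (vs. the pure-advection estimate x/v = 5560 d).

5540 days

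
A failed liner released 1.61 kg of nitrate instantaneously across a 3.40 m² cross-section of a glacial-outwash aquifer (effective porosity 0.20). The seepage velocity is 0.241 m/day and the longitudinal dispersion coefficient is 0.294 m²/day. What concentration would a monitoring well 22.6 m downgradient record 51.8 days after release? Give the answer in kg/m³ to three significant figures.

0.0319 kg/m³

For an instantaneous plane source, C(x,t) = M/(n_e·A·√(4πDt)) · exp(−(x−vt)²/(4Dt)), with n_e·A the pore (flow) area.
Plume center vt = 0.241 × 51.8 = 12.4838 m, so the well at 22.6 m is 10.1162 m downgradient of the peak.
√(4πDt) = 13.83 m, giving peak height M/(n_e·A·√(4πDt)) = 1.61/(0.20 × 3.40 × 13.83) = 0.1712 kg/m³.
(x−vt)²/(4Dt) = (10.1162)²/(4 × 0.294 × 51.8) = 1.680; exp(−1.680) = 0.1864.
C = 0.1712 × 0.1864 = 0.0319 kg/m³.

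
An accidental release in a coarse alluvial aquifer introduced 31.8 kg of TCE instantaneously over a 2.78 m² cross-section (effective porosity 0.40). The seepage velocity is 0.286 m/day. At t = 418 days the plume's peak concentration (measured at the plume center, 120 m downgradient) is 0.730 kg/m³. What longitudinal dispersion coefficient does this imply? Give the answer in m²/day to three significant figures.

0.292 m²/day

At the plume center C_max = M/(n_e·A·√(4πDt)), so D = M²/(4πt·(n_e·A·C_max)²).
n_e·A·C_max = 0.40 × 2.78 × 0.730 = 0.8118 kg/m.
D = 31.8²/(4π × 418 × 0.8118²) = 0.292 m²/day.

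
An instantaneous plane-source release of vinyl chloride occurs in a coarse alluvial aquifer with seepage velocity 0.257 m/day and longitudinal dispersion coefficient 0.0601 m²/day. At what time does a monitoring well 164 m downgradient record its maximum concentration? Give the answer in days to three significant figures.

For the 1D instantaneous-source solution, setting ∂C/∂t = 0 at fixed x gives v²t² + 2Dt − x² = 0, so t = (√(D² + v²x²) − D)/v².
√(D² + v²x²) = √(0.0601² + 0.257² × 164²) = 42.15; v² = 0.066049.
t = (42.15 − 0.0601)/0.066049 = 637 days (vs. the pure-advection estimate x/v = 638 d).

637 days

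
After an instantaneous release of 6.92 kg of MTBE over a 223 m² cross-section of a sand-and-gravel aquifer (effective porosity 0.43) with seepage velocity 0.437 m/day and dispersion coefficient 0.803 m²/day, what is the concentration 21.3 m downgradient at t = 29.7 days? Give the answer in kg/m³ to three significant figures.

0.00202 kg/m³

For an instantaneous plane source, C(x,t) = M/(n_e·A·√(4πDt)) · exp(−(x−vt)²/(4Dt)), with n_e·A the pore (flow) area.
Plume center vt = 0.437 × 29.7 = 12.9789 m, so the well at 21.3 m is 8.3211 m downgradient of the peak.
√(4πDt) = 17.31 m, giving peak height M/(n_e·A·√(4πDt)) = 6.92/(0.43 × 223 × 17.31) = 0.004169 kg/m³.
(x−vt)²/(4Dt) = (8.3211)²/(4 × 0.803 × 29.7) = 0.7258; exp(−0.7258) = 0.4839.
C = 0.004169 × 0.4839 = 0.00202 kg/m³.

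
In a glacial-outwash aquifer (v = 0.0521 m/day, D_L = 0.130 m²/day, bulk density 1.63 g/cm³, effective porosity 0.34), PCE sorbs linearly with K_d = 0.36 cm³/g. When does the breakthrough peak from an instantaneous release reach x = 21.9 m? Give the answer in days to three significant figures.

1020 days

Retardation factor R = 1 + ρ_b·K_d/n = 1 + 1.63 × 0.36/0.34 = 2.726.
Sorption retards both mechanisms: v_R = v/R = 0.01911 m/day, D_R = D/R = 0.04769 m²/day.
Peak time from v_R²t² + 2D_R t − x² = 0: t = (√(D_R² + v_R²x²) − D_R)/v_R².
√(D_R² + v_R²x²) = √(0.04769² + 0.01911² × 21.9²) = 0.4212; v_R² = 0.0003652.
t = (0.4212 − 0.04769)/0.0003652 = 1020 days.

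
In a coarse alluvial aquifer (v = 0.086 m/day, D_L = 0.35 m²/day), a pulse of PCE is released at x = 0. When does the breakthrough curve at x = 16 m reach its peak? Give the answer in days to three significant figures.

145 days

For the 1D instantaneous-source solution, setting ∂C/∂t = 0 at fixed x gives v²t² + 2Dt − x² = 0, so t = (√(D² + v²x²) − D)/v².
√(D² + v²x²) = √(0.35² + 0.086² × 16²) = 1.420; v² = 0.007396.
t = (1.420 − 0.35)/0.007396 = 145 days (vs. the pure-advection estimate x/v = 186 d).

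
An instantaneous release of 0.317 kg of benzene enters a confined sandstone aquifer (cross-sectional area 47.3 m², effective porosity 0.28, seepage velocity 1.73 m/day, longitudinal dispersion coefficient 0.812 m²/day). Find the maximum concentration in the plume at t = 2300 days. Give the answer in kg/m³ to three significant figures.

0.000156 kg/m³

The peak of an instantaneous 1D plume sits at x = vt; there the Gaussian factor is 1 and C_max = M/(n_e·A·√(4πDt)), where n_e·A is the pore area the mass is dissolved in.
√(4πDt) = √(4π × 0.812 × 2300) = 153.2 m, so C_max = 0.317/(0.28 × 47.3 × 153.2) = 0.000156 kg/m³.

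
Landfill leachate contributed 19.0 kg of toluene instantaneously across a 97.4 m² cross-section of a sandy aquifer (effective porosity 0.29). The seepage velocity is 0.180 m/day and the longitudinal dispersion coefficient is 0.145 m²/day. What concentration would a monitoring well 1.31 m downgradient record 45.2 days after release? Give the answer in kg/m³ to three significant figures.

For an instantaneous plane source, C(x,t) = M/(n_e·A·√(4πDt)) · exp(−(x−vt)²/(4Dt)), with n_e·A the pore (flow) area.
Plume center vt = 0.180 × 45.2 = 8.136 m, so the well at 1.31 m is 6.826 m upgradient of the peak.
√(4πDt) = 9.075 m, giving peak height M/(n_e·A·√(4πDt)) = 19.0/(0.29 × 97.4 × 9.075) = 0.07412 kg/m³.
(x−vt)²/(4Dt) = (-6.826)²/(4 × 0.145 × 45.2) = 1.777; exp(−1.777) = 0.1691.
C = 0.07412 × 0.1691 = 0.0125 kg/m³.

0.0125 kg/m³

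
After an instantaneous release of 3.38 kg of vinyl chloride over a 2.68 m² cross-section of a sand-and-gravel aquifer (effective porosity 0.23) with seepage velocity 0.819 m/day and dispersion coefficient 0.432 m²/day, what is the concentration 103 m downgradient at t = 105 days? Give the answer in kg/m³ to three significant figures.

0.0467 kg/m³

For an instantaneous plane source, C(x,t) = M/(n_e·A·√(4πDt)) · exp(−(x−vt)²/(4Dt)), with n_e·A the pore (flow) area.
Plume center vt = 0.819 × 105 = 85.995 m, so the well at 103 m is 17.005 m downgradient of the peak.
√(4πDt) = 23.87 m, giving peak height M/(n_e·A·√(4πDt)) = 3.38/(0.23 × 2.68 × 23.87) = 0.2297 kg/m³.
(x−vt)²/(4Dt) = (17.005)²/(4 × 0.432 × 105) = 1.594; exp(−1.594) = 0.2031.
C = 0.2297 × 0.2031 = 0.0467 kg/m³.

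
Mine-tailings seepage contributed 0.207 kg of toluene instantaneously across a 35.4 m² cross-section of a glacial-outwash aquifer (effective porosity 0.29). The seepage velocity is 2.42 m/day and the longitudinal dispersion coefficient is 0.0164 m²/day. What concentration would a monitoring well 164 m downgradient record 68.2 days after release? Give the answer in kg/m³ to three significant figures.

For an instantaneous plane source, C(x,t) = M/(n_e·A·√(4πDt)) · exp(−(x−vt)²/(4Dt)), with n_e·A the pore (flow) area.
Plume center vt = 2.42 × 68.2 = 165.044 m, so the well at 164 m is 1.044 m upgradient of the peak.
√(4πDt) = 3.749 m, giving peak height M/(n_e·A·√(4πDt)) = 0.207/(0.29 × 35.4 × 3.749) = 0.005378 kg/m³.
(x−vt)²/(4Dt) = (-1.044)²/(4 × 0.0164 × 68.2) = 0.2436; exp(−0.2436) = 0.7838.
C = 0.005378 × 0.7838 = 0.00422 kg/m³.

0.00422 kg/m³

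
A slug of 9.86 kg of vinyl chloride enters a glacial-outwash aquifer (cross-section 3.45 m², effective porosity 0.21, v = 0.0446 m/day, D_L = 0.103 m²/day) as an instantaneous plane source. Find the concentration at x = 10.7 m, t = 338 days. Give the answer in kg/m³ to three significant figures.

For an instantaneous plane source, C(x,t) = M/(n_e·A·√(4πDt)) · exp(−(x−vt)²/(4Dt)), with n_e·A the pore (flow) area.
Plume center vt = 0.0446 × 338 = 15.0748 m, so the well at 10.7 m is 4.3748 m upgradient of the peak.
√(4πDt) = 20.92 m, giving peak height M/(n_e·A·√(4πDt)) = 9.86/(0.21 × 3.45 × 20.92) = 0.6505 kg/m³.
(x−vt)²/(4Dt) = (-4.3748)²/(4 × 0.103 × 338) = 0.1374; exp(−0.1374) = 0.8716.
C = 0.6505 × 0.8716 = 0.567 kg/m³.

0.567 kg/m³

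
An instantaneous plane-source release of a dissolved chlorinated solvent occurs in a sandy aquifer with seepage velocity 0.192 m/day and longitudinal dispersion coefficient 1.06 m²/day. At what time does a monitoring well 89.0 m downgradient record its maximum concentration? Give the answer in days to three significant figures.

436 days

For the 1D instantaneous-source solution, setting ∂C/∂t = 0 at fixed x gives v²t² + 2Dt − x² = 0, so t = (√(D² + v²x²) − D)/v².
√(D² + v²x²) = √(1.06² + 0.192² × 89.0²) = 17.12; v² = 0.036864.
t = (17.12 − 1.06)/0.036864 = 436 days (vs. the pure-advection estimate x/v = 464 d).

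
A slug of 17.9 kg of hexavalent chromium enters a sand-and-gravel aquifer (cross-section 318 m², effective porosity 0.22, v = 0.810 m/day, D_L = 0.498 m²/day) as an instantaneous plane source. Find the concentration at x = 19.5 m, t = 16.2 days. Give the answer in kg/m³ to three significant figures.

0.00720 kg/m³

For an instantaneous plane source, C(x,t) = M/(n_e·A·√(4πDt)) · exp(−(x−vt)²/(4Dt)), with n_e·A the pore (flow) area.
Plume center vt = 0.810 × 16.2 = 13.122 m, so the well at 19.5 m is 6.378 m downgradient of the peak.
√(4πDt) = 10.07 m, giving peak height M/(n_e·A·√(4πDt)) = 17.9/(0.22 × 318 × 10.07) = 0.02541 kg/m³.
(x−vt)²/(4Dt) = (6.378)²/(4 × 0.498 × 16.2) = 1.261; exp(−1.261) = 0.2834.
C = 0.02541 × 0.2834 = 0.00720 kg/m³.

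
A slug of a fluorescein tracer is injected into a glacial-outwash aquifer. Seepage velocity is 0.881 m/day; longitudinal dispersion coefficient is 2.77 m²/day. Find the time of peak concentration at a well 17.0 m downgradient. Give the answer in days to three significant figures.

16.1 days

For the 1D instantaneous-source solution, setting ∂C/∂t = 0 at fixed x gives v²t² + 2Dt − x² = 0, so t = (√(D² + v²x²) − D)/v².
√(D² + v²x²) = √(2.77² + 0.881² × 17.0²) = 15.23; v² = 0.776161.
t = (15.23 − 2.77)/0.776161 = 16.1 days (vs. the pure-advection estimate x/v = 19.3 d).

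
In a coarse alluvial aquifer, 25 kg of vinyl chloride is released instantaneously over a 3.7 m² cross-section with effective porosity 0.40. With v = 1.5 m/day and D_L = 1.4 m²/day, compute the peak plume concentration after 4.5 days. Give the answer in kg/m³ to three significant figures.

1.90 kg/m³

The peak of an instantaneous 1D plume sits at x = vt; there the Gaussian factor is 1 and C_max = M/(n_e·A·√(4πDt)), where n_e·A is the pore area the mass is dissolved in.
√(4πDt) = √(4π × 1.4 × 4.5) = 8.898 m, so C_max = 25/(0.40 × 3.7 × 8.898) = 1.90 kg/m³.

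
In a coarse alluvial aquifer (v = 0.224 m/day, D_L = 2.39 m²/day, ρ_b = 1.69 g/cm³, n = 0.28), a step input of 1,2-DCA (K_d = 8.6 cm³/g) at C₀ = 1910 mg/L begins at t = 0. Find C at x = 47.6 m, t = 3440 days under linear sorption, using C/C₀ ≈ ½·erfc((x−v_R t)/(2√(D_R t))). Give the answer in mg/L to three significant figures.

58.2 mg/L

Retardation factor R = 1 + ρ_b·K_d/n = 1 + 1.69 × 8.6/0.28 = 52.91.
Sorption retards both mechanisms: v_R = v/R = 0.004234 m/day, D_R = D/R = 0.04517 m²/day.
v_R·t = 0.004234 × 3440 = 14.56496 m; 2√(D_R t) = 24.93 m; argument = (47.6 − 14.56496)/24.93 = 1.325.
C = C₀ × ½·erfc(1.325) = 1910 × 0.03048 = 58.2 mg/L.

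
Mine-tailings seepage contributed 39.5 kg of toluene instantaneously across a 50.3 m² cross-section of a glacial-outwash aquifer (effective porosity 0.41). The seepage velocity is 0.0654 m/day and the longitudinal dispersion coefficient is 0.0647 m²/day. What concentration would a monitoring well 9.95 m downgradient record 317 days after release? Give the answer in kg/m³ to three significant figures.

0.0289 kg/m³

For an instantaneous plane source, C(x,t) = M/(n_e·A·√(4πDt)) · exp(−(x−vt)²/(4Dt)), with n_e·A the pore (flow) area.
Plume center vt = 0.0654 × 317 = 20.7318 m, so the well at 9.95 m is 10.7818 m upgradient of the peak.
√(4πDt) = 16.05 m, giving peak height M/(n_e·A·√(4πDt)) = 39.5/(0.41 × 50.3 × 16.05) = 0.1193 kg/m³.
(x−vt)²/(4Dt) = (-10.7818)²/(4 × 0.0647 × 317) = 1.417; exp(−1.417) = 0.2424.
C = 0.1193 × 0.2424 = 0.0289 kg/m³.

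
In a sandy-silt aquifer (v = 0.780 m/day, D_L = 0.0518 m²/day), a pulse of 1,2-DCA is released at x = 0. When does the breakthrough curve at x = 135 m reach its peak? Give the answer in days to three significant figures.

For the 1D instantaneous-source solution, setting ∂C/∂t = 0 at fixed x gives v²t² + 2Dt − x² = 0, so t = (√(D² + v²x²) − D)/v².
√(D² + v²x²) = √(0.0518² + 0.780² × 135²) = 105.3; v² = 0.6084.
t = (105.3 − 0.0518)/0.6084 = 173 days (vs. the pure-advection estimate x/v = 173 d).

173 days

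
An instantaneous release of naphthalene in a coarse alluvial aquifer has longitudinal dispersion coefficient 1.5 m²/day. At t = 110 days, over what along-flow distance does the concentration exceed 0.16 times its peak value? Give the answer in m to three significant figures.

The plume is Gaussian with σ = √(2Dt) = √(2 × 1.5 × 110) = 18.17 m.
C/C_peak = exp(−Δx²/(2σ²)) = 0.16 ⇒ Δx = σ·√(−2 ln 0.16) = 18.17 × 1.914 = 34.78 m.
Width = 2Δx = 69.6 m.

69.6 m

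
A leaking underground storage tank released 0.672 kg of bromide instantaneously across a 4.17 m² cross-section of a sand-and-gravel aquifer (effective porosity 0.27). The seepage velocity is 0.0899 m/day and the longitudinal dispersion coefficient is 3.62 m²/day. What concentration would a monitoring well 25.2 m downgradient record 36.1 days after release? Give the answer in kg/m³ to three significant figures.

For an instantaneous plane source, C(x,t) = M/(n_e·A·√(4πDt)) · exp(−(x−vt)²/(4Dt)), with n_e·A the pore (flow) area.
Plume center vt = 0.0899 × 36.1 = 3.24539 m, so the well at 25.2 m is 21.95461 m downgradient of the peak.
√(4πDt) = 40.52 m, giving peak height M/(n_e·A·√(4πDt)) = 0.672/(0.27 × 4.17 × 40.52) = 0.01473 kg/m³.
(x−vt)²/(4Dt) = (21.95461)²/(4 × 3.62 × 36.1) = 0.9221; exp(−0.9221) = 0.3977.
C = 0.01473 × 0.3977 = 0.00586 kg/m³.

0.00586 kg/m³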